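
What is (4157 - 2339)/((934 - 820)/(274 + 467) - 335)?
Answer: -7878/1451 ≈ -5.4294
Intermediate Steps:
(4157 - 2339)/((934 - 820)/(274 + 467) - 335) = 1818/(114/741 - 335) = 1818/(114*(1/741) - 335) = 1818/(2/13 - 335) = 1818/(-4353/13) = 1818*(-13/4353) = -7878/1451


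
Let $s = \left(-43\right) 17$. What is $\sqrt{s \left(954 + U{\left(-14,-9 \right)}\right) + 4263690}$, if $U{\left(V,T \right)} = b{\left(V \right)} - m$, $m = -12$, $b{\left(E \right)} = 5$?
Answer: $\sqrt{3553889} \approx 1885.2$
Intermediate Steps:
$s = -731$
$U{\left(V,T \right)} = 17$ ($U{\left(V,T \right)} = 5 - -12 = 5 + 12 = 17$)
$\sqrt{s \left(954 + U{\left(-14,-9 \right)}\right) + 4263690} = \sqrt{- 731 \left(954 + 17\right) + 4263690} = \sqrt{\left(-731\right) 971 + 4263690} = \sqrt{-709801 + 4263690} = \sqrt{3553889}$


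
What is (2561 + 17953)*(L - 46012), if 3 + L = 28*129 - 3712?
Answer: -946003110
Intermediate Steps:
L = -103 (L = -3 + (28*129 - 3712) = -3 + (3612 - 3712) = -3 - 100 = -103)
(2561 + 17953)*(L - 46012) = (2561 + 17953)*(-103 - 46012) = 20514*(-46115) = -946003110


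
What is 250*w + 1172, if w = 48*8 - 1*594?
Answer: -51328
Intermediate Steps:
w = -210 (w = 384 - 594 = -210)
250*w + 1172 = 250*(-210) + 1172 = -52500 + 1172 = -51328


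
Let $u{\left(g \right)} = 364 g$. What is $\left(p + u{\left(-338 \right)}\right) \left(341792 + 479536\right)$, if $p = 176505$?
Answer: $43918872144$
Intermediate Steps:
$\left(p + u{\left(-338 \right)}\right) \left(341792 + 479536\right) = \left(176505 + 364 \left(-338\right)\right) \left(341792 + 479536\right) = \left(176505 - 123032\right) 821328 = 53473 \cdot 821328 = 43918872144$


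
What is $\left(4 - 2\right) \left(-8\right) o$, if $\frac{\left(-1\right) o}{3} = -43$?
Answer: $-2064$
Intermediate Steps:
$o = 129$ ($o = \left(-3\right) \left(-43\right) = 129$)
$\left(4 - 2\right) \left(-8\right) o = \left(4 - 2\right) \left(-8\right) 129 = 2 \left(-8\right) 129 = \left(-16\right) 129 = -2064$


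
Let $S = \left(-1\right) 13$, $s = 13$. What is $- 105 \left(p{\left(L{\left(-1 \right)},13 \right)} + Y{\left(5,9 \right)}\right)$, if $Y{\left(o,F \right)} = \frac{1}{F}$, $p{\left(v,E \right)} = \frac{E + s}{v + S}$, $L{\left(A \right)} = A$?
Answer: $\frac{550}{3} \approx 183.33$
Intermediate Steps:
$S = -13$
$p{\left(v,E \right)} = \frac{13 + E}{-13 + v}$ ($p{\left(v,E \right)} = \frac{E + 13}{v - 13} = \frac{13 + E}{-13 + v}$)
$- 105 \left(p{\left(L{\left(-1 \right)},13 \right)} + Y{\left(5,9 \right)}\right) = - 105 \left(\frac{13 + 13}{-13 - 1} + \frac{1}{9}\right) = - 105 \left(\frac{1}{-14} \cdot 26 + \frac{1}{9}\right) = - 105 \left(\left(- \frac{1}{14}\right) 26 + \frac{1}{9}\right) = - 105 \left(- \frac{13}{7} + \frac{1}{9}\right) = \left(-105\right) \left(- \frac{110}{63}\right) = \frac{550}{3}$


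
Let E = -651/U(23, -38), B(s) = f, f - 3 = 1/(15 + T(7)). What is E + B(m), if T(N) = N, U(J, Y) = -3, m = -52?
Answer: 4841/22 ≈ 220.05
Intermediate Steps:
f = 67/22 (f = 3 + 1/(15 + 7) = 3 + 1/22 = 67/22 ≈ 3.0455)
B(s) = 67/22
E = 217 (E = -651/(-3) = -651*(-1/3) = 217)
E + B(m) = 217 + 67/22 = 4841/22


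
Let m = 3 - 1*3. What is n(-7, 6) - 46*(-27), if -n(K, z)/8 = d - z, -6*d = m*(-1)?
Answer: 1290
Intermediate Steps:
m = 0 (m = 3 - 3 = 0)
d = 0 (d = -0*(-1) = -⅙*0 = 0)
n(K, z) = 8*z (n(K, z) = -8*(0 - z) = -(-8)*z = 8*z)
n(-7, 6) - 46*(-27) = 8*6 - 46*(-27) = 48 + 1242 = 1290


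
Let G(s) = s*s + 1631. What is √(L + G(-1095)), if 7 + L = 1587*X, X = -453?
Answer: √481738 ≈ 694.07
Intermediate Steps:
G(s) = 1631 + s² (G(s) = s² + 1631 = 1631 + s²)
L = -718918 (L = -7 + 1587*(-453) = -7 - 718911 = -718918)
√(L + G(-1095)) = √(-718918 + (1631 + (-1095)²)) = √(-718918 + (1631 + 1199025)) = √(-718918 + 1200656) = √481738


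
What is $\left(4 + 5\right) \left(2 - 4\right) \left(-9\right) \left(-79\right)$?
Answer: $-12798$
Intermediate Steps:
$\left(4 + 5\right) \left(2 - 4\right) \left(-9\right) \left(-79\right) = 9 \left(-2\right) \left(-9\right) \left(-79\right) = \left(-18\right) \left(-9\right) \left(-79\right) = 162 \left(-79\right) = -12798$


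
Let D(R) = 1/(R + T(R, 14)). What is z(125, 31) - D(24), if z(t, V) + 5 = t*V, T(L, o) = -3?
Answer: 81269/21 ≈ 3870.0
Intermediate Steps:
z(t, V) = -5 + V*t (z(t, V) = -5 + t*V = -5 + V*t)
D(R) = 1/(-3 + R) (D(R) = 1/(R - 3) = 1/(-3 + R))
z(125, 31) - D(24) = (-5 + 31*125) - 1/(-3 + 24) = (-5 + 3875) - 1/21 = 3870 - 1*1/21 = 3870 - 1/21 = 81269/21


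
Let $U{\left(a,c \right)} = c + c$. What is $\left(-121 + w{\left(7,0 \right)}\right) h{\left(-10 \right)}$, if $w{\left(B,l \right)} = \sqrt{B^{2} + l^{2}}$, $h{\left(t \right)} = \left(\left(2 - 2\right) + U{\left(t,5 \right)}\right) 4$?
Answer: $-4560$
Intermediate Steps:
$U{\left(a,c \right)} = 2 c$
$h{\left(t \right)} = 40$ ($h{\left(t \right)} = \left(\left(2 - 2\right) + 2 \cdot 5\right) 4 = \left(0 + 10\right) 4 = 10 \cdot 4 = 40$)
$\left(-121 + w{\left(7,0 \right)}\right) h{\left(-10 \right)} = \left(-121 + \sqrt{7^{2} + 0^{2}}\right) 40 = \left(-121 + \sqrt{49 + 0}\right) 40 = \left(-121 + \sqrt{49}\right) 40 = \left(-121 + 7\right) 40 = \left(-114\right) 40 = -4560$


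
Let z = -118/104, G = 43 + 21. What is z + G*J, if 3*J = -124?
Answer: -412849/156 ≈ -2646.5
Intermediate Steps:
J = -124/3 (J = (⅓)*(-124) = -124/3 ≈ -41.333)
G = 64
z = -59/52 (z = -118*1/104 = -59/52 ≈ -1.1346)
z + G*J = -59/52 + 64*(-124/3) = -59/52 - 7936/3 = -412849/156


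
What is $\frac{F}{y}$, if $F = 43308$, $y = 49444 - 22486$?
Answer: $\frac{7218}{4493} \approx 1.6065$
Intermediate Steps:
$y = 26958$ ($y = 49444 - 22486 = 26958$)
$\frac{F}{y} = \frac{43308}{26958} = 43308 \cdot \frac{1}{26958} = \frac{7218}{4493}$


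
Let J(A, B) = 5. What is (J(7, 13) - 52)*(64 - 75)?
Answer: 517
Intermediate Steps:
(J(7, 13) - 52)*(64 - 75) = (5 - 52)*(64 - 75) = -47*(-11) = 517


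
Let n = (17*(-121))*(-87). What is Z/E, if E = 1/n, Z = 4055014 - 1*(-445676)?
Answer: 805438981710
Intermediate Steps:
Z = 4500690 (Z = 4055014 + 445676 = 4500690)
n = 178959 (n = -2057*(-87) = 178959)
E = 1/178959 ≈ 5.5879e-6
Z/E = 4500690/(1/178959) = 4500690*178959 = 805438981710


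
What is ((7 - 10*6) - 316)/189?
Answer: -41/21 ≈ -1.9524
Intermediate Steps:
((7 - 10*6) - 316)/189 = ((7 - 60) - 316)*(1/189) = (-53 - 316)*(1/189) = -369*1/189 = -41/21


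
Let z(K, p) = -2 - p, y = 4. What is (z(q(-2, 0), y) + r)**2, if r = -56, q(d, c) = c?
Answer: 3844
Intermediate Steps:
(z(q(-2, 0), y) + r)**2 = ((-2 - 1*4) - 56)**2 = ((-2 - 4) - 56)**2 = (-6 - 56)**2 = (-62)**2 = 3844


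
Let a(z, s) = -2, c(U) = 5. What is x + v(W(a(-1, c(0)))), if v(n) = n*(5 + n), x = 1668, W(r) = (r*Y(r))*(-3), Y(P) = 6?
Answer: 3144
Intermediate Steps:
W(r) = -18*r (W(r) = (r*6)*(-3) = (6*r)*(-3) = -18*r)
x + v(W(a(-1, c(0)))) = 1668 + (-18*(-2))*(5 - 18*(-2)) = 1668 + 36*(5 + 36) = 1668 + 36*41 = 1668 + 1476 = 3144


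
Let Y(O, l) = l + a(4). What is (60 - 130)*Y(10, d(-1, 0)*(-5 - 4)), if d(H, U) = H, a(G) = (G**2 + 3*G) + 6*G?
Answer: -4270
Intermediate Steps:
a(G) = G**2 + 9*G
Y(O, l) = 52 + l (Y(O, l) = l + 4*(9 + 4) = l + 4*13 = l + 52 = 52 + l)
(60 - 130)*Y(10, d(-1, 0)*(-5 - 4)) = (60 - 130)*(52 - (-5 - 4)) = -70*(52 - 1*(-9)) = -70*(52 + 9) = -70*61 = -4270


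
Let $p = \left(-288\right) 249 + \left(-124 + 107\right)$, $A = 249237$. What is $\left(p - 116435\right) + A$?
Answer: $61073$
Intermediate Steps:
$p = -71729$ ($p = -71712 - 17 = -71729$)
$\left(p - 116435\right) + A = \left(-71729 - 116435\right) + 249237 = -188164 + 249237 = 61073$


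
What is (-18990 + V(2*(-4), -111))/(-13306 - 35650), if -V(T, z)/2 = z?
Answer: 4692/12239 ≈ 0.38336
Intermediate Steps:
V(T, z) = -2*z
(-18990 + V(2*(-4), -111))/(-13306 - 35650) = (-18990 - 2*(-111))/(-13306 - 35650) = (-18990 + 222)/(-48956) = -18768*(-1/48956) = 4692/12239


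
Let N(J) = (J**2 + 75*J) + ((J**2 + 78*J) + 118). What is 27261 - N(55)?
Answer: 12678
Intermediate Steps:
N(J) = 118 + 2*J**2 + 153*J (N(J) = (J**2 + 75*J) + (118 + J**2 + 78*J) = 118 + 2*J**2 + 153*J)
27261 - N(55) = 27261 - (118 + 2*55**2 + 153*55) = 27261 - (118 + 2*3025 + 8415) = 27261 - (118 + 6050 + 8415) = 27261 - 1*14583 = 27261 - 14583 = 12678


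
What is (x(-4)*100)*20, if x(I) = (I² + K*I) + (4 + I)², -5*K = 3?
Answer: 36800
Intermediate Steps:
K = -⅗ (K = -⅕*3 = -⅗ ≈ -0.60000)
x(I) = I² + (4 + I)² - 3*I/5 (x(I) = (I² - 3*I/5) + (4 + I)² = I² + (4 + I)² - 3*I/5)
(x(-4)*100)*20 = ((16 + 2*(-4)² + (37/5)*(-4))*100)*20 = ((16 + 2*16 - 148/5)*100)*20 = ((16 + 32 - 148/5)*100)*20 = ((92/5)*100)*20 = 1840*20 = 36800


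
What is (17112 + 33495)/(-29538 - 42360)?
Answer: -16869/23966 ≈ -0.70387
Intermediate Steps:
(17112 + 33495)/(-29538 - 42360) = 50607/(-71898) = 50607*(-1/71898) = -16869/23966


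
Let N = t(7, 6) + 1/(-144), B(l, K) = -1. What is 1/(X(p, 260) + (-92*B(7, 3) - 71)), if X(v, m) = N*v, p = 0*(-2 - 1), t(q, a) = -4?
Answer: 1/21 ≈ 0.047619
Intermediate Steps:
p = 0 (p = 0*(-3) = 0)
N = -577/144 (N = -4 + 1/(-144) = -4 - 1/144 = -577/144 ≈ -4.0069)
X(v, m) = -577*v/144
1/(X(p, 260) + (-92*B(7, 3) - 71)) = 1/(-577/144*0 + (-92*(-1) - 71)) = 1/(0 + (92 - 71)) = 1/(0 + 21) = 1/21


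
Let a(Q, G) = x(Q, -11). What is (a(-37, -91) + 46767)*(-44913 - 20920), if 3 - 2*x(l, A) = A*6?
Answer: -6162166299/2 ≈ -3.0811e+9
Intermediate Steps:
x(l, A) = 3/2 - 3*A (x(l, A) = 3/2 - A*6/2 = 3/2 - 3*A)
a(Q, G) = 69/2 (a(Q, G) = 3/2 - 3*(-11) = 3/2 + 33 = 69/2)
(a(-37, -91) + 46767)*(-44913 - 20920) = (69/2 + 46767)*(-44913 - 20920) = (93603/2)*(-65833) = -6162166299/2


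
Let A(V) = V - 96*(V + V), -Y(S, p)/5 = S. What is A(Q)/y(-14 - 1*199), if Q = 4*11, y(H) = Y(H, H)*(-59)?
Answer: 8404/62835 ≈ 0.13375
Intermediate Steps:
Y(S, p) = -5*S
y(H) = 295*H (y(H) = -5*H*(-59) = 295*H)
Q = 44
A(V) = -191*V (A(V) = V - 96*2*V = V - 192*V = -191*V)
A(Q)/y(-14 - 1*199) = (-191*44)/((295*(-14 - 1*199))) = -8404*1/(295*(-14 - 199)) = -8404/(295*(-213)) = -8404/(-62835) = -8404*(-1/62835) = 8404/62835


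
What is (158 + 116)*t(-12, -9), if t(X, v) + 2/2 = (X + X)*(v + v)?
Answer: 118094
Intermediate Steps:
t(X, v) = -1 + 4*X*v (t(X, v) = -1 + (X + X)*(v + v) = -1 + (2*X)*(2*v) = -1 + 4*X*v)
(158 + 116)*t(-12, -9) = (158 + 116)*(-1 + 4*(-12)*(-9)) = 274*(-1 + 432) = 274*431 = 118094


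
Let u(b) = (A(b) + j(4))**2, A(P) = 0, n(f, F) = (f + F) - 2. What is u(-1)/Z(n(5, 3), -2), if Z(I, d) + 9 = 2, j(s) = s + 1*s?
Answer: -64/7 ≈ -9.1429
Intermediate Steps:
n(f, F) = -2 + F + f (n(f, F) = (F + f) - 2 = -2 + F + f)
j(s) = 2*s (j(s) = s + s = 2*s)
Z(I, d) = -7 (Z(I, d) = -9 + 2 = -7)
u(b) = 64 (u(b) = (0 + 2*4)**2 = (0 + 8)**2 = 8**2 = 64)
u(-1)/Z(n(5, 3), -2) = 64/(-7) = 64*(-1/7) = -64/7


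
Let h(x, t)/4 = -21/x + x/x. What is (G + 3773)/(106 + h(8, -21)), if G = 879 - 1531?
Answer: 6242/199 ≈ 31.367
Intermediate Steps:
G = -652
h(x, t) = 4 - 84/x (h(x, t) = 4*(-21/x + x/x) = 4*(-21/x + 1) = 4*(1 - 21/x) = 4 - 84/x)
(G + 3773)/(106 + h(8, -21)) = (-652 + 3773)/(106 + (4 - 84/8)) = 3121/(106 + (4 - 84*1/8)) = 3121/(106 + (4 - 21/2)) = 3121/(106 - 13/2) = 3121/(199/2) = 3121*(2/199) = 6242/199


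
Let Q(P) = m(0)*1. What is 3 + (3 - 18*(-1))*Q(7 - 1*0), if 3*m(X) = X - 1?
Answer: -4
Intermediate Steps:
m(X) = -⅓ + X/3 (m(X) = (X - 1)/3 = (-1 + X)/3 = -⅓ + X/3)
Q(P) = -⅓ (Q(P) = (-⅓ + (⅓)*0)*1 = (-⅓ + 0)*1 = -⅓*1 = -⅓)
3 + (3 - 18*(-1))*Q(7 - 1*0) = 3 + (3 - 18*(-1))*(-⅓) = 3 + (3 - 3*(-6))*(-⅓) = 3 + (3 + 18)*(-⅓) = 3 + 21*(-⅓) = 3 - 7 = -4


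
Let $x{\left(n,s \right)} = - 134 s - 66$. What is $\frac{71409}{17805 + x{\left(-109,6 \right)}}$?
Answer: $\frac{23803}{5645} \approx 4.2167$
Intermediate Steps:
$x{\left(n,s \right)} = -66 - 134 s$
$\frac{71409}{17805 + x{\left(-109,6 \right)}} = \frac{71409}{17805 - 870} = \frac{71409}{16935} = 71409 \cdot \frac{1}{16935} = \frac{23803}{5645}$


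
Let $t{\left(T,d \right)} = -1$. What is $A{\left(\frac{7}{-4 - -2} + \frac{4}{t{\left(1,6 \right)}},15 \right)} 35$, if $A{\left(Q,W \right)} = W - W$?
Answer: $0$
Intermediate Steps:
$A{\left(Q,W \right)} = 0$
$A{\left(\frac{7}{-4 - -2} + \frac{4}{t{\left(1,6 \right)}},15 \right)} 35 = 0 \cdot 35 = 0$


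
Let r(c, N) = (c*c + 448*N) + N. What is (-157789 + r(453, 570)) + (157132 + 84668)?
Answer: 545150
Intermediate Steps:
r(c, N) = c**2 + 449*N (r(c, N) = (c**2 + 448*N) + N = c**2 + 449*N)
(-157789 + r(453, 570)) + (157132 + 84668) = (-157789 + (453**2 + 449*570)) + (157132 + 84668) = (-157789 + (205209 + 255930)) + 241800 = (-157789 + 461139) + 241800 = 303350 + 241800 = 545150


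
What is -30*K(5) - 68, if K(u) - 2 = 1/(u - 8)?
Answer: -118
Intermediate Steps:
K(u) = 2 + 1/(-8 + u) (K(u) = 2 + 1/(u - 8) = 2 + 1/(-8 + u))
-30*K(5) - 68 = -30*(-15 + 2*5)/(-8 + 5) - 68 = -30*(-15 + 10)/(-3) - 68 = -(-10)*(-5) - 68 = -30*5/3 - 68 = -50 - 68 = -118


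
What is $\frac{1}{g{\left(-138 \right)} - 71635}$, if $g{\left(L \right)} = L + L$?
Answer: $- \frac{1}{71911} \approx -1.3906 \cdot 10^{-5}$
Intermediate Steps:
$g{\left(L \right)} = 2 L$
$\frac{1}{g{\left(-138 \right)} - 71635} = \frac{1}{2 \left(-138\right) - 71635} = \frac{1}{-276 - 71635} = \frac{1}{-71911} = - \frac{1}{71911}$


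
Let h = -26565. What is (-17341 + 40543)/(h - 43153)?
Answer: -11601/34859 ≈ -0.33280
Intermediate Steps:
(-17341 + 40543)/(h - 43153) = (-17341 + 40543)/(-26565 - 43153) = 23202/(-69718) = 23202*(-1/69718) = -11601/34859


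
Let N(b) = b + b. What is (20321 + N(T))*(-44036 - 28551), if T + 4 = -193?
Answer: -1446441149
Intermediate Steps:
T = -197 (T = -4 - 193 = -197)
N(b) = 2*b
(20321 + N(T))*(-44036 - 28551) = (20321 + 2*(-197))*(-44036 - 28551) = (20321 - 394)*(-72587) = 19927*(-72587) = -1446441149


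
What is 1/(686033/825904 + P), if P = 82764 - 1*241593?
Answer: -825904/131176820383 ≈ -6.2961e-6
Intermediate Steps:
P = -158829 (P = 82764 - 241593 = -158829)
1/(686033/825904 + P) = 1/(686033/825904 - 158829) = 1/(-131176820383/825904) = -825904/131176820383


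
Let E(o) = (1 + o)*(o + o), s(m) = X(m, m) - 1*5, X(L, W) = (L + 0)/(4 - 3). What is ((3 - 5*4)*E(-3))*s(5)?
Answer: 0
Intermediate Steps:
X(L, W) = L (X(L, W) = L/1 = L*1 = L)
s(m) = -5 + m (s(m) = m - 1*5 = m - 5 = -5 + m)
E(o) = 2*o*(1 + o) (E(o) = (1 + o)*(2*o) = 2*o*(1 + o))
((3 - 5*4)*E(-3))*s(5) = ((3 - 5*4)*(2*(-3)*(1 - 3)))*(-5 + 5) = ((3 - 20)*(2*(-3)*(-2)))*0 = -17*12*0 = -204*0 = 0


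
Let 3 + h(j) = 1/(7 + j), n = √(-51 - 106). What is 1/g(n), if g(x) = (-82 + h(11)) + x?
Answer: -27522/2388709 - 324*I*√157/2388709 ≈ -0.011522 - 0.0016995*I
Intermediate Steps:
n = I*√157 (n = √(-157) = I*√157 ≈ 12.53*I)
h(j) = -3 + 1/(7 + j)
g(x) = -1529/18 + x (g(x) = (-82 + (-20 - 3*11)/(7 + 11)) + x = (-82 + (-20 - 33)/18) + x = (-82 + (1/18)*(-53)) + x = (-82 - 53/18) + x = -1529/18 + x)
1/g(n) = 1/(-1529/18 + I*√157)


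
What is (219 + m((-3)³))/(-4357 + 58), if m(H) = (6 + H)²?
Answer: -220/1433 ≈ -0.15352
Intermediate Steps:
(219 + m((-3)³))/(-4357 + 58) = (219 + (6 + (-3)³)²)/(-4357 + 58) = (219 + (6 - 27)²)/(-4299) = (219 + (-21)²)*(-1/4299) = (219 + 441)*(-1/4299) = 660*(-1/4299) = -220/1433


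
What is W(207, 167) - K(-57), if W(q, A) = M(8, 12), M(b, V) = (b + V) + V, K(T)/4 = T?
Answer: 260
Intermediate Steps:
K(T) = 4*T
M(b, V) = b + 2*V (M(b, V) = (V + b) + V = b + 2*V)
W(q, A) = 32 (W(q, A) = 8 + 2*12 = 8 + 24 = 32)
W(207, 167) - K(-57) = 32 - 4*(-57) = 32 - 1*(-228) = 32 + 228 = 260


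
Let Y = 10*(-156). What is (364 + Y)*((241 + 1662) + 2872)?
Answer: -5710900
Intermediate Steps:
Y = -1560
(364 + Y)*((241 + 1662) + 2872) = (364 - 1560)*((241 + 1662) + 2872) = -1196*(1903 + 2872) = -1196*4775 = -5710900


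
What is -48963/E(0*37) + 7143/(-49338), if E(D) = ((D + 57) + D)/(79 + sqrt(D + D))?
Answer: -1116044387/16446 ≈ -67861.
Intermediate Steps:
E(D) = (57 + 2*D)/(79 + sqrt(2)*sqrt(D)) (E(D) = ((57 + D) + D)/(79 + sqrt(2*D)) = (57 + 2*D)/(79 + sqrt(2)*sqrt(D)))
-48963/E(0*37) + 7143/(-49338) = -48963*(79 + sqrt(2)*sqrt(0*37))/(57 + 2*(0*37)) + 7143/(-49338) = -48963*(79 + sqrt(2)*sqrt(0))/(57 + 2*0) + 7143*(-1/49338) = -48963*(79 + sqrt(2)*0)/(57 + 0) - 2381/16446 = -48963/(57/(79 + 0)) - 2381/16446 = -48963/(57/79) - 2381/16446 = -48963/((1/79)*57) - 2381/16446 = -48963/57/79 - 2381/16446 = -48963*79/57 - 2381/16446 = -67861 - 2381/16446 = -1116044387/16446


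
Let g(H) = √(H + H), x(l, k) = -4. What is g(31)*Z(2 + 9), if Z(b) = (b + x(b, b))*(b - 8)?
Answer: 21*√62 ≈ 165.35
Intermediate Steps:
Z(b) = (-8 + b)*(-4 + b) (Z(b) = (b - 4)*(b - 8) = (-4 + b)*(-8 + b) = (-8 + b)*(-4 + b))
g(H) = √2*√H (g(H) = √(2*H) = √2*√H)
g(31)*Z(2 + 9) = (√2*√31)*(32 + (2 + 9)² - 12*(2 + 9)) = √62*(32 + 11² - 12*11) = √62*(32 + 121 - 132) = √62*21 = 21*√62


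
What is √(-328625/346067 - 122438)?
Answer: I*√14663578599324057/346067 ≈ 349.91*I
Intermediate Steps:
√(-328625/346067 - 122438) = √(-42372079971/346067) = I*√14663578599324057/346067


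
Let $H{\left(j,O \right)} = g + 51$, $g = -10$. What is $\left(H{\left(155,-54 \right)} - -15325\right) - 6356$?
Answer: $9010$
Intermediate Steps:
$H{\left(j,O \right)} = 41$ ($H{\left(j,O \right)} = -10 + 51 = 41$)
$\left(H{\left(155,-54 \right)} - -15325\right) - 6356 = \left(41 - -15325\right) - 6356 = \left(41 + 15325\right) - 6356 = 15366 - 6356 = 9010$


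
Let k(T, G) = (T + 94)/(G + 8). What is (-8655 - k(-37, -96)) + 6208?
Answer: -215279/88 ≈ -2446.4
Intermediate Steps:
k(T, G) = (94 + T)/(8 + G)
(-8655 - k(-37, -96)) + 6208 = (-8655 - (94 - 37)/(8 - 96)) + 6208 = (-8655 - 57/(-88)) + 6208 = (-8655 - (-1)*57/88) + 6208 = (-8655 - 1*(-57/88)) + 6208 = (-8655 + 57/88) + 6208 = -761583/88 + 6208 = -215279/88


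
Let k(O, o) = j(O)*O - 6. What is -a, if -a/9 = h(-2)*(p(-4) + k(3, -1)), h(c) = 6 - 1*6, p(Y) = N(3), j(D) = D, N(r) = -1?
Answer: 0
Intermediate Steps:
p(Y) = -1
h(c) = 0 (h(c) = 6 - 6 = 0)
k(O, o) = -6 + O**2 (k(O, o) = O*O - 6 = O**2 - 6 = -6 + O**2)
a = 0 (a = -0*(-1 + (-6 + 3**2)) = -0*(-1 + (-6 + 9)) = -0*(-1 + 3) = -0*2 = -9*0 = 0)
-a = -1*0 = 0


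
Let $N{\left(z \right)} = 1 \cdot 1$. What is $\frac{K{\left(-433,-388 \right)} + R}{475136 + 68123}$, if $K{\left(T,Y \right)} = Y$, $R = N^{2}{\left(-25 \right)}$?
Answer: $- \frac{387}{543259} \approx -0.00071237$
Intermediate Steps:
$N{\left(z \right)} = 1$
$R = 1$ ($R = 1^{2} = 1$)
$\frac{K{\left(-433,-388 \right)} + R}{475136 + 68123} = \frac{-388 + 1}{475136 + 68123} = - \frac{387}{543259}$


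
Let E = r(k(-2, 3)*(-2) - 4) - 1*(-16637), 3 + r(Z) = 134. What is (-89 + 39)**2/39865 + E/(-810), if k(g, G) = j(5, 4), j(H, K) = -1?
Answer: -66643132/3229065 ≈ -20.639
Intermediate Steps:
k(g, G) = -1
r(Z) = 131 (r(Z) = -3 + 134 = 131)
E = 16768 (E = 131 - 1*(-16637) = 131 + 16637 = 16768)
(-89 + 39)**2/39865 + E/(-810) = (-89 + 39)**2/39865 + 16768/(-810) = (-50)**2*(1/39865) + 16768*(-1/810) = 2500*(1/39865) - 8384/405 = 500/7973 - 8384/405 = -66643132/3229065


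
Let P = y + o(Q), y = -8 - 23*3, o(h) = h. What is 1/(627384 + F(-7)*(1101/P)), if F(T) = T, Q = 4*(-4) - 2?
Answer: 95/59609187 ≈ 1.5937e-6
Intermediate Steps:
Q = -18 (Q = -16 - 2 = -18)
y = -77 (y = -8 - 69 = -77)
P = -95 (P = -77 - 18 = -95)
1/(627384 + F(-7)*(1101/P)) = 1/(627384 - 7707/(-95)) = 1/(627384 - 7707*(-1)/95) = 1/(627384 - 7*(-1101/95)) = 1/(627384 + 7707/95) = 1/(59609187/95) = 95/59609187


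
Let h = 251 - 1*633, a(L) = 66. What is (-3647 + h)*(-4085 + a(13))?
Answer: 16192551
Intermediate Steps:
h = -382 (h = 251 - 633 = -382)
(-3647 + h)*(-4085 + a(13)) = (-3647 - 382)*(-4085 + 66) = -4029*(-4019) = 16192551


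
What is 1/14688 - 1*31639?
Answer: -464713631/14688 ≈ -31639.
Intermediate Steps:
1/14688 - 1*31639 = 1/14688 - 31639 = -464713631/14688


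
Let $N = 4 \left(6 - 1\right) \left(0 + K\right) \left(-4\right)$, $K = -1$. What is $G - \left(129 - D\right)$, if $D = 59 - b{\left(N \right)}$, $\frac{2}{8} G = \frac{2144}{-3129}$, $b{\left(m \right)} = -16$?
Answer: $- \frac{177542}{3129} \approx -56.741$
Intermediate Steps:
$N = 80$ ($N = 4 \left(6 - 1\right) \left(0 - 1\right) \left(-4\right) = 4 \cdot 5 \left(-1\right) \left(-4\right) = 4 \left(-5\right) \left(-4\right) = \left(-20\right) \left(-4\right) = 80$)
$G = - \frac{8576}{3129}$ ($G = 4 \frac{2144}{-3129} = 4 \cdot 2144 \left(- \frac{1}{3129}\right) = 4 \left(- \frac{2144}{3129}\right) = - \frac{8576}{3129} \approx -2.7408$)
$D = 75$ ($D = 59 - -16 = 59 + 16 = 75$)
$G - \left(129 - D\right) = - \frac{8576}{3129} - \left(129 - 75\right) = - \frac{8576}{3129} - 54 = - \frac{177542}{3129}$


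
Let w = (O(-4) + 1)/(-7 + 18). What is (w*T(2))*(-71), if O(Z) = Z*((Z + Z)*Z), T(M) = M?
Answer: 18034/11 ≈ 1639.5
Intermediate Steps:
O(Z) = 2*Z³ (O(Z) = Z*((2*Z)*Z) = Z*(2*Z²) = 2*Z³)
w = -127/11 (w = (2*(-4)³ + 1)/(-7 + 18) = (2*(-64) + 1)/11 = (-128 + 1)*(1/11) = -127*1/11 = -127/11 ≈ -11.545)
(w*T(2))*(-71) = -127/11*2*(-71) = -254/11*(-71) = 18034/11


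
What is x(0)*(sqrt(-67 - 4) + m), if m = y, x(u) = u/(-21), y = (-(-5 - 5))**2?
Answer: 0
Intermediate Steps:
y = 100 (y = (-1*(-10))**2 = 10**2 = 100)
x(u) = -u/21 (x(u) = u*(-1/21) = -u/21)
m = 100
x(0)*(sqrt(-67 - 4) + m) = (-1/21*0)*(sqrt(-67 - 4) + 100) = 0*(sqrt(-71) + 100) = 0*(I*sqrt(71) + 100) = 0*(100 + I*sqrt(71)) = 0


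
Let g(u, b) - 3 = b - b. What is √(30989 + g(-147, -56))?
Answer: 4*√1937 ≈ 176.05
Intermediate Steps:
g(u, b) = 3 (g(u, b) = 3 + (b - b) = 3 + 0 = 3)
√(30989 + g(-147, -56)) = √(30989 + 3) = √30992 = 4*√1937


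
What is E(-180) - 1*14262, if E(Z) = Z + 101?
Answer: -14341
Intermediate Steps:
E(Z) = 101 + Z
E(-180) - 1*14262 = (101 - 180) - 1*14262 = -79 - 14262 = -14341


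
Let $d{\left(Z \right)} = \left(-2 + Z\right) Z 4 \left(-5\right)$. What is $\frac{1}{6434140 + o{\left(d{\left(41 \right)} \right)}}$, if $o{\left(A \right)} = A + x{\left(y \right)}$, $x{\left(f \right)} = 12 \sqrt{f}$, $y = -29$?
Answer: $\frac{400135}{2561728291861} - \frac{3 i \sqrt{29}}{10246913167444} \approx 1.562 \cdot 10^{-7} - 1.5766 \cdot 10^{-12} i$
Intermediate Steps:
$d{\left(Z \right)} = - 20 Z \left(-2 + Z\right)$ ($d{\left(Z \right)} = Z \left(-2 + Z\right) 4 \left(-5\right) = 4 Z \left(-2 + Z\right) \left(-5\right) = - 20 Z \left(-2 + Z\right)$)
$o{\left(A \right)} = A + 12 i \sqrt{29}$ ($o{\left(A \right)} = A + 12 \sqrt{-29} = A + 12 i \sqrt{29}$)
$\frac{1}{6434140 + o{\left(d{\left(41 \right)} \right)}} = \frac{1}{6434140 + \left(20 \cdot 41 \left(2 - 41\right) + 12 i \sqrt{29}\right)} = \frac{1}{6434140 + \left(20 \cdot 41 \left(-39\right) + 12 i \sqrt{29}\right)} = \frac{1}{6434140 - \left(31980 - 12 i \sqrt{29}\right)} = \frac{1}{6402160 + 12 i \sqrt{29}}$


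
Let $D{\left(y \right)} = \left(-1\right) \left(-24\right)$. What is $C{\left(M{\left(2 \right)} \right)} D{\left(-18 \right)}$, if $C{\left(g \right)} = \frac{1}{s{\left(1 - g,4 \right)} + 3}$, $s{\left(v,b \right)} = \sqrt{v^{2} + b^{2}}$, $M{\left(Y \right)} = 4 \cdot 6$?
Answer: $- \frac{9}{67} + \frac{3 \sqrt{545}}{67} \approx 0.91098$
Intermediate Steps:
$M{\left(Y \right)} = 24$
$D{\left(y \right)} = 24$
$s{\left(v,b \right)} = \sqrt{b^{2} + v^{2}}$
$C{\left(g \right)} = \frac{1}{3 + \sqrt{16 + \left(1 - g\right)^{2}}}$ ($C{\left(g \right)} = \frac{1}{\sqrt{4^{2} + \left(1 - g\right)^{2}} + 3} = \frac{1}{\sqrt{16 + \left(1 - g\right)^{2}} + 3} = \frac{1}{3 + \sqrt{16 + \left(1 - g\right)^{2}}}$)
$C{\left(M{\left(2 \right)} \right)} D{\left(-18 \right)} = \frac{1}{3 + \sqrt{16 + \left(-1 + 24\right)^{2}}} \cdot 24 = \frac{1}{3 + \sqrt{16 + 23^{2}}} \cdot 24 = \frac{1}{3 + \sqrt{16 + 529}} \cdot 24 = \frac{1}{3 + \sqrt{545}} \cdot 24 = \frac{24}{3 + \sqrt{545}}$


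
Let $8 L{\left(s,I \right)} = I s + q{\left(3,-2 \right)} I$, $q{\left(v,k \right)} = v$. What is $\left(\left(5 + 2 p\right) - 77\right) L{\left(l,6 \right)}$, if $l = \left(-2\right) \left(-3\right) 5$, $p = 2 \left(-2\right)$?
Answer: $-1980$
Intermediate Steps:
$p = -4$
$l = 30$ ($l = 6 \cdot 5 = 30$)
$L{\left(s,I \right)} = \frac{3 I}{8} + \frac{I s}{8}$ ($L{\left(s,I \right)} = \frac{I s + 3 I}{8} = \frac{3 I + I s}{8} = \frac{3 I}{8} + \frac{I s}{8}$)
$\left(\left(5 + 2 p\right) - 77\right) L{\left(l,6 \right)} = \left(\left(5 + 2 \left(-4\right)\right) - 77\right) \frac{1}{8} \cdot 6 \left(3 + 30\right) = \left(\left(5 - 8\right) - 77\right) \frac{1}{8} \cdot 6 \cdot 33 = \left(-3 - 77\right) \frac{99}{4} = \left(-80\right) \frac{99}{4} = -1980$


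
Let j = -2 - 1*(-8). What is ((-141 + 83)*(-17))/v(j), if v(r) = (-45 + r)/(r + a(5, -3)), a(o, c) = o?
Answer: -10846/39 ≈ -278.10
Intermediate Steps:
j = 6 (j = -2 + 8 = 6)
v(r) = (-45 + r)/(5 + r) (v(r) = (-45 + r)/(r + 5) = (-45 + r)/(5 + r))
((-141 + 83)*(-17))/v(j) = ((-141 + 83)*(-17))/(((-45 + 6)/(5 + 6))) = (-58*(-17))/((-39/11)) = 986/(((1/11)*(-39))) = 986/(-39/11) = 986*(-11/39) = -10846/39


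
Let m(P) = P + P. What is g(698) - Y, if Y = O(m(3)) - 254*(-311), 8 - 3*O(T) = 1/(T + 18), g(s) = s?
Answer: -5637503/72 ≈ -78299.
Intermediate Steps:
m(P) = 2*P
O(T) = 8/3 - 1/(3*(18 + T)) (O(T) = 8/3 - 1/(3*(T + 18)) = 8/3 - 1/(3*(18 + T)))
Y = 5687759/72 (Y = (143 + 8*(2*3))/(3*(18 + 2*3)) - 254*(-311) = (143 + 8*6)/(3*(18 + 6)) + 78994 = (⅓)*(143 + 48)/24 + 78994 = (⅓)*(1/24)*191 + 78994 = 191/72 + 78994 = 5687759/72 ≈ 78997.)
g(698) - Y = 698 - 1*5687759/72 = 698 - 5687759/72 = -5637503/72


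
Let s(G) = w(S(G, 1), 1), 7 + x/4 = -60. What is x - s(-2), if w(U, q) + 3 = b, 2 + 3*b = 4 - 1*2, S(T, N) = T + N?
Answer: -265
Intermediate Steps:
S(T, N) = N + T
x = -268 (x = -28 + 4*(-60) = -28 - 240 = -268)
b = 0 (b = -2/3 + (4 - 1*2)/3 = -2/3 + (4 - 2)/3 = -2/3 + (1/3)*2 = -2/3 + 2/3 = 0)
w(U, q) = -3 (w(U, q) = -3 + 0 = -3)
s(G) = -3
x - s(-2) = -268 - 1*(-3) = -268 + 3 = -265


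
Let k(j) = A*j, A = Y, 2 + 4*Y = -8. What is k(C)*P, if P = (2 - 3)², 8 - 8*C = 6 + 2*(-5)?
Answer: -15/4 ≈ -3.7500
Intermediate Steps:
Y = -5/2 (Y = -½ + (¼)*(-8) = -½ - 2 = -5/2 ≈ -2.5000)
C = 3/2 (C = 1 - (6 + 2*(-5))/8 = 1 - (6 - 10)/8 = 1 - ⅛*(-4) = 1 + ½ = 3/2 ≈ 1.5000)
A = -5/2 ≈ -2.5000
P = 1 (P = (-1)² = 1)
k(j) = -5*j/2
k(C)*P = -5/2*3/2*1 = -15/4*1 = -15/4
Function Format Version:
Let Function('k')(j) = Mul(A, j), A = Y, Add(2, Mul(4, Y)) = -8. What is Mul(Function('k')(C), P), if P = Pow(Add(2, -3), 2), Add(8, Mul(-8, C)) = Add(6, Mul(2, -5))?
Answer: Rational(-15, 4) ≈ -3.7500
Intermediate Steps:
Y = Rational(-5, 2) (Y = Add(Rational(-1, 2), Mul(Rational(1, 4), -8)) = Add(Rational(-1, 2), -2) = Rational(-5, 2) ≈ -2.5000)
C = Rational(3, 2) (C = Add(1, Mul(Rational(-1, 8), Add(6, Mul(2, -5)))) = Add(1, Mul(Rational(-1, 8), Add(6, -10))) = Add(1, Mul(Rational(-1, 8), -4)) = Add(1, Rational(1, 2)) = Rational(3, 2) ≈ 1.5000)
A = Rational(-5, 2) ≈ -2.5000
P = 1 (P = Pow(-1, 2) = 1)
Function('k')(j) = Mul(Rational(-5, 2), j)
Mul(Function('k')(C), P) = Mul(Mul(Rational(-5, 2), Rational(3, 2)), 1) = Mul(Rational(-15, 4), 1) = Rational(-15, 4)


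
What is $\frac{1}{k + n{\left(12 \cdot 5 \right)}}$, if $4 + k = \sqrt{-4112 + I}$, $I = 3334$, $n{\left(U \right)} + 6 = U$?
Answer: $\frac{25}{1639} - \frac{i \sqrt{778}}{3278} \approx 0.015253 - 0.008509 i$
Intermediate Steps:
$n{\left(U \right)} = -6 + U$
$k = -4 + i \sqrt{778}$ ($k = -4 + \sqrt{-4112 + 3334} = -4 + \sqrt{-778} = -4 + i \sqrt{778} \approx -4.0 + 27.893 i$)
$\frac{1}{k + n{\left(12 \cdot 5 \right)}} = \frac{1}{\left(-4 + i \sqrt{778}\right) + \left(-6 + 12 \cdot 5\right)} = \frac{1}{\left(-4 + i \sqrt{778}\right) + \left(-6 + 60\right)} = \frac{1}{\left(-4 + i \sqrt{778}\right) + 54} = \frac{1}{50 + i \sqrt{778}}$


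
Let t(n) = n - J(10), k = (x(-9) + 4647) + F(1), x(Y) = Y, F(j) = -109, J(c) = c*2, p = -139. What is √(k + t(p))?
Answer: √4370 ≈ 66.106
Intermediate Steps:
J(c) = 2*c
k = 4529 (k = (-9 + 4647) - 109 = 4638 - 109 = 4529)
t(n) = -20 + n (t(n) = n - 2*10 = n - 1*20 = n - 20 = -20 + n)
√(k + t(p)) = √(4529 + (-20 - 139)) = √(4529 - 159) = √4370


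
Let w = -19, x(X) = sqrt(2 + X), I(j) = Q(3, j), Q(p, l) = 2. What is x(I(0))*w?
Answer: -38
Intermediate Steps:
I(j) = 2
x(I(0))*w = sqrt(2 + 2)*(-19) = sqrt(4)*(-19) = 2*(-19) = -38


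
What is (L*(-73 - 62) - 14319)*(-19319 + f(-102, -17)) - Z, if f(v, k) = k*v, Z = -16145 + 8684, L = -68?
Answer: 90376776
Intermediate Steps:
Z = -7461
(L*(-73 - 62) - 14319)*(-19319 + f(-102, -17)) - Z = (-68*(-73 - 62) - 14319)*(-19319 - 17*(-102)) - 1*(-7461) = (-68*(-135) - 14319)*(-19319 + 1734) + 7461 = (9180 - 14319)*(-17585) + 7461 = -5139*(-17585) + 7461 = 90369315 + 7461 = 90376776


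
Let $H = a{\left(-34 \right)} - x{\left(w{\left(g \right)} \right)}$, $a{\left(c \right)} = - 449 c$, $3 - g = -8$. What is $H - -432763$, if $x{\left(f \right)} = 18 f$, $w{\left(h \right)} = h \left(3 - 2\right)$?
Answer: $447831$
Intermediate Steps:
$g = 11$ ($g = 3 - -8 = 3 + 8 = 11$)
$w{\left(h \right)} = h$ ($w{\left(h \right)} = h 1 = h$)
$H = 15068$ ($H = \left(-449\right) \left(-34\right) - 18 \cdot 11 = 15266 - 198 = 15068$)
$H - -432763 = 15068 - -432763 = 15068 + 432763 = 447831$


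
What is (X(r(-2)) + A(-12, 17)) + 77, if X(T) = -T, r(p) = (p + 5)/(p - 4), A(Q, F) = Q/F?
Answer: 2611/34 ≈ 76.794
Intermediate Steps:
r(p) = (5 + p)/(-4 + p)
(X(r(-2)) + A(-12, 17)) + 77 = (-(5 - 2)/(-4 - 2) - 12/17) + 77 = (-3/(-6) - 12*1/17) + 77 = (-(-1)*3/6 - 12/17) + 77 = (-1*(-½) - 12/17) + 77 = (½ - 12/17) + 77 = -7/34 + 77 = 2611/34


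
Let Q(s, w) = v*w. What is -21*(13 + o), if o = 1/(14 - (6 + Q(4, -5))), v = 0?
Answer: -2205/8 ≈ -275.63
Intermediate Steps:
Q(s, w) = 0 (Q(s, w) = 0*w = 0)
o = ⅛ (o = 1/(14 - (6 + 0)) = 1/(14 - 1*6) = 1/(14 - 6) = 1/8 = ⅛ ≈ 0.12500)
-21*(13 + o) = -21*(13 + ⅛) = -21*105/8 = -2205/8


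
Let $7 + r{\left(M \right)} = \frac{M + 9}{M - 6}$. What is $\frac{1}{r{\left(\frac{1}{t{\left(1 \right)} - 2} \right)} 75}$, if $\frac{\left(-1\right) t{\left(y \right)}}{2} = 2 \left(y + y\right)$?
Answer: $- \frac{61}{38700} \approx -0.0015762$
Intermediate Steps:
$t{\left(y \right)} = - 8 y$ ($t{\left(y \right)} = - 2 \cdot 2 \left(y + y\right) = - 2 \cdot 2 \cdot 2 y = - 2 \cdot 4 y = - 8 y$)
$r{\left(M \right)} = -7 + \frac{9 + M}{-6 + M}$ ($r{\left(M \right)} = -7 + \frac{M + 9}{M - 6} = -7 + \frac{9 + M}{-6 + M}$)
$\frac{1}{r{\left(\frac{1}{t{\left(1 \right)} - 2} \right)} 75} = \frac{1}{\frac{3 \left(17 - \frac{2}{\left(-8\right) 1 - 2}\right)}{-6 + \frac{1}{\left(-8\right) 1 - 2}} \cdot 75} = \frac{1}{\frac{3 \left(17 - \frac{2}{-8 - 2}\right)}{-6 + \frac{1}{-8 - 2}} \cdot 75} = \frac{1}{\frac{3 \left(17 - \frac{2}{-10}\right)}{-6 + \frac{1}{-10}} \cdot 75} = \frac{1}{\frac{3 \left(17 - - \frac{1}{5}\right)}{-6 - \frac{1}{10}} \cdot 75} = \frac{1}{\frac{3 \left(17 + \frac{1}{5}\right)}{- \frac{61}{10}} \cdot 75} = \frac{1}{3 \left(- \frac{10}{61}\right) \frac{86}{5} \cdot 75} = \frac{1}{\left(- \frac{516}{61}\right) 75} = \frac{1}{- \frac{38700}{61}} = - \frac{61}{38700}$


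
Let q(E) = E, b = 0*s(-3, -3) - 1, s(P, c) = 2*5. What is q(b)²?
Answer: 1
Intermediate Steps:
s(P, c) = 10
b = -1 (b = 0*10 - 1 = 0 - 1 = -1)
q(b)² = (-1)² = 1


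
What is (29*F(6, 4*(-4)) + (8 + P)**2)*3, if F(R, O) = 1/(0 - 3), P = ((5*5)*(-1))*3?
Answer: 13438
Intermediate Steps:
P = -75 (P = (25*(-1))*3 = -25*3 = -75)
F(R, O) = -1/3 (F(R, O) = 1/(-3) = -1/3)
(29*F(6, 4*(-4)) + (8 + P)**2)*3 = (29*(-1/3) + (8 - 75)**2)*3 = (-29/3 + (-67)**2)*3 = (-29/3 + 4489)*3 = (13438/3)*3 = 13438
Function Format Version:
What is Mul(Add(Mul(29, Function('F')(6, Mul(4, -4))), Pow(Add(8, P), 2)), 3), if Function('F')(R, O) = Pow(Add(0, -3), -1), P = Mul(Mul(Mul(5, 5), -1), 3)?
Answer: 13438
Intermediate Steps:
P = -75 (P = Mul(Mul(25, -1), 3) = Mul(-25, 3) = -75)
Function('F')(R, O) = Rational(-1, 3) (Function('F')(R, O) = Pow(-3, -1) = Rational(-1, 3))
Mul(Add(Mul(29, Function('F')(6, Mul(4, -4))), Pow(Add(8, P), 2)), 3) = Mul(Add(Mul(29, Rational(-1, 3)), Pow(Add(8, -75), 2)), 3) = Mul(Add(Rational(-29, 3), Pow(-67, 2)), 3) = Mul(Add(Rational(-29, 3), 4489), 3) = Mul(Rational(13438, 3), 3) = 13438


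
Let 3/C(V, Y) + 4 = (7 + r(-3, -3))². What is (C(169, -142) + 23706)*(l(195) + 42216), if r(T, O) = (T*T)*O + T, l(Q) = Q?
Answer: 175944196461/175 ≈ 1.0054e+9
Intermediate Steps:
r(T, O) = T + O*T² (r(T, O) = T²*O + T = O*T² + T = T + O*T²)
C(V, Y) = 1/175 (C(V, Y) = 3/(-4 + (7 - 3*(1 - 3*(-3)))²) = 3/(-4 + (7 - 3*(1 + 9))²) = 3/(-4 + (7 - 3*10)²) = 3/(-4 + (7 - 30)²) = 3/(-4 + (-23)²) = 3/(-4 + 529) = 3/525 = 3*(1/525) = 1/175)
(C(169, -142) + 23706)*(l(195) + 42216) = (1/175 + 23706)*(195 + 42216) = (4148551/175)*42411 = 175944196461/175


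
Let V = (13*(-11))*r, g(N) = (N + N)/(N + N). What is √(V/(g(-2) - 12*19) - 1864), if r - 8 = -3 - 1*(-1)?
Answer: I*√95855290/227 ≈ 43.13*I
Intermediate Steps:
g(N) = 1 (g(N) = (2*N)/((2*N)) = (2*N)*(1/(2*N)) = 1)
r = 6 (r = 8 + (-3 - 1*(-1)) = 8 + (-3 + 1) = 8 - 2 = 6)
V = -858 (V = (13*(-11))*6 = -143*6 = -858)
√(V/(g(-2) - 12*19) - 1864) = √(-858/(1 - 12*19) - 1864) = √(-858/(1 - 228) - 1864) = √(-858/(-227) - 1864) = √(-858*(-1/227) - 1864) = √(858/227 - 1864) = √(-422270/227) = I*√95855290/227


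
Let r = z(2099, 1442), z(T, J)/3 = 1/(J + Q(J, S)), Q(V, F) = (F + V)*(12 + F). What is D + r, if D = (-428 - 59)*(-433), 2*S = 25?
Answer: 31274067151/148309 ≈ 2.1087e+5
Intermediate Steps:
S = 25/2 (S = (½)*25 = 25/2 ≈ 12.500)
Q(V, F) = (12 + F)*(F + V)
D = 210871 (D = -487*(-433) = 210871)
z(T, J) = 3/(1225/4 + 51*J/2) (z(T, J) = 3/(J + ((25/2)² + 12*(25/2) + 12*J + 25*J/2)) = 3/(J + (625/4 + 150 + 12*J + 25*J/2)) = 3/(J + (1225/4 + 49*J/2)) = 3/(1225/4 + 51*J/2))
r = 12/148309 (r = 12/(1225 + 102*1442) = 12/(1225 + 147084) = 12/148309 ≈ 8.0912e-5)
D + r = 210871 + 12/148309 = 31274067151/148309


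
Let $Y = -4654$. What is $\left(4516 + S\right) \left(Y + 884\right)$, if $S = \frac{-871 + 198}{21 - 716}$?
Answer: $- \frac{2367026922}{139} \approx -1.7029 \cdot 10^{7}$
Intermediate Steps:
$S = \frac{673}{695}$ ($S = - \frac{673}{-695} = \left(-673\right) \left(- \frac{1}{695}\right) = \frac{673}{695} \approx 0.96835$)
$\left(4516 + S\right) \left(Y + 884\right) = \left(4516 + \frac{673}{695}\right) \left(-4654 + 884\right) = \frac{3139293}{695} \left(-3770\right) = - \frac{2367026922}{139}$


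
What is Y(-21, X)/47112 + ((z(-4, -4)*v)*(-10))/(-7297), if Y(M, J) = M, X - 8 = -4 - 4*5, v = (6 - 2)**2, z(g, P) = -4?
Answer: -10101639/114592088 ≈ -0.088153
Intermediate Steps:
v = 16 (v = 4**2 = 16)
X = -16 (X = 8 + (-4 - 4*5) = 8 + (-4 - 20) = 8 - 24 = -16)
Y(-21, X)/47112 + ((z(-4, -4)*v)*(-10))/(-7297) = -21/47112 + (-4*16*(-10))/(-7297) = -21*1/47112 - 64*(-10)*(-1/7297) = -7/15704 + 640*(-1/7297) = -7/15704 - 640/7297 = -10101639/114592088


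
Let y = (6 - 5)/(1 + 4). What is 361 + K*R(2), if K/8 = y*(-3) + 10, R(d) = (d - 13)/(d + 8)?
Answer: 6957/25 ≈ 278.28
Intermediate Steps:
y = ⅕ (y = 1/5 = 1*(⅕) = ⅕ ≈ 0.20000)
R(d) = (-13 + d)/(8 + d)
K = 376/5 (K = 8*((⅕)*(-3) + 10) = 8*(-⅗ + 10) = 8*(47/5) = 376/5 ≈ 75.200)
361 + K*R(2) = 361 + 376*((-13 + 2)/(8 + 2))/5 = 361 + 376*(-11/10)/5 = 361 + 376*((⅒)*(-11))/5 = 361 + (376/5)*(-11/10) = 361 - 2068/25 = 6957/25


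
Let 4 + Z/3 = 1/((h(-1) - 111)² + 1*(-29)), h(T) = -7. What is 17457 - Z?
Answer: 242731752/13895 ≈ 17469.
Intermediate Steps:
Z = -166737/13895 (Z = -12 + 3/((-7 - 111)² + 1*(-29)) = -12 + 3/((-118)² - 29) = -12 + 3/(13924 - 29) = -12 + 3/13895 = -166737/13895 ≈ -12.000)
17457 - Z = 17457 - 1*(-166737/13895) = 17457 + 166737/13895 = 242731752/13895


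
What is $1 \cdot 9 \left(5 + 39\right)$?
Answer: $396$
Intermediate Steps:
$1 \cdot 9 \left(5 + 39\right) = 9 \cdot 44 = 396$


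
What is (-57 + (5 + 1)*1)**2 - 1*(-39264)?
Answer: 41865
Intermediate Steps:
(-57 + (5 + 1)*1)**2 - 1*(-39264) = (-57 + 6*1)**2 + 39264 = (-57 + 6)**2 + 39264 = (-51)**2 + 39264 = 2601 + 39264 = 41865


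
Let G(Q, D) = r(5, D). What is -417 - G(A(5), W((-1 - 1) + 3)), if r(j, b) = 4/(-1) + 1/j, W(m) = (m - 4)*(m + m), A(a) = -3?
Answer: -2066/5 ≈ -413.20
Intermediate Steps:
W(m) = 2*m*(-4 + m) (W(m) = (-4 + m)*(2*m) = 2*m*(-4 + m))
r(j, b) = -4 + 1/j (r(j, b) = 4*(-1) + 1/j = -4 + 1/j)
G(Q, D) = -19/5 (G(Q, D) = -4 + 1/5 = -4 + ⅕ = -19/5)
-417 - G(A(5), W((-1 - 1) + 3)) = -417 - 1*(-19/5) = -417 + 19/5 = -2066/5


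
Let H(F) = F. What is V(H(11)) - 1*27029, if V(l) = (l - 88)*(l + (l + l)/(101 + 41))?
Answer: -1980043/71 ≈ -27888.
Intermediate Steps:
V(l) = 72*l*(-88 + l)/71 (V(l) = (-88 + l)*(l + (2*l)/142) = (-88 + l)*(l + (2*l)*(1/142)) = (-88 + l)*(l + l/71) = (-88 + l)*(72*l/71) = 72*l*(-88 + l)/71)
V(H(11)) - 1*27029 = (72/71)*11*(-88 + 11) - 1*27029 = (72/71)*11*(-77) - 27029 = -60984/71 - 27029 = -1980043/71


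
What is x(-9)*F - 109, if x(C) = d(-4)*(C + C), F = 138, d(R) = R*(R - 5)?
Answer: -89533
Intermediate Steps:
d(R) = R*(-5 + R)
x(C) = 72*C (x(C) = (-4*(-5 - 4))*(C + C) = (-4*(-9))*(2*C) = 36*(2*C) = 72*C)
x(-9)*F - 109 = (72*(-9))*138 - 109 = -648*138 - 109 = -89424 - 109 = -89533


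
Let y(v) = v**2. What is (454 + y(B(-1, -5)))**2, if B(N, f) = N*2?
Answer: 209764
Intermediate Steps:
B(N, f) = 2*N
(454 + y(B(-1, -5)))**2 = (454 + (2*(-1))**2)**2 = (454 + (-2)**2)**2 = (454 + 4)**2 = 458**2 = 209764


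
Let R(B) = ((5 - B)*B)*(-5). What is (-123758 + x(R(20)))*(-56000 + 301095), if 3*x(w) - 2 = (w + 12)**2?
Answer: 469325552840/3 ≈ 1.5644e+11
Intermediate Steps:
R(B) = -5*B*(5 - B) (R(B) = (B*(5 - B))*(-5) = -5*B*(5 - B))
x(w) = 2/3 + (12 + w)**2/3 (x(w) = 2/3 + (w + 12)**2/3 = 2/3 + (12 + w)**2/3)
(-123758 + x(R(20)))*(-56000 + 301095) = (-123758 + (2/3 + (12 + 5*20*(-5 + 20))**2/3))*(-56000 + 301095) = (-123758 + (2/3 + (12 + 5*20*15)**2/3))*245095 = (-123758 + (2/3 + (12 + 1500)**2/3))*245095 = (-123758 + (2/3 + (1/3)*1512**2))*245095 = (-123758 + (2/3 + (1/3)*2286144))*245095 = (-123758 + (2/3 + 762048))*245095 = (-123758 + 2286146/3)*245095 = (1914872/3)*245095 = 469325552840/3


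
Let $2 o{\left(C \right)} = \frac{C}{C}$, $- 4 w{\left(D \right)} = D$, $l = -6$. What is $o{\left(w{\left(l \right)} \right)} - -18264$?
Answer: $\frac{36529}{2} \approx 18265.0$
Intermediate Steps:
$w{\left(D \right)} = - \frac{D}{4}$
$o{\left(C \right)} = \frac{1}{2}$ ($o{\left(C \right)} = \frac{C \frac{1}{C}}{2} = \frac{1}{2} \cdot 1 = \frac{1}{2}$)
$o{\left(w{\left(l \right)} \right)} - -18264 = \frac{1}{2} - -18264 = \frac{1}{2} + 18264 = \frac{36529}{2}$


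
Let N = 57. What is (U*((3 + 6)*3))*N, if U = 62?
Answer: 95418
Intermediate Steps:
(U*((3 + 6)*3))*N = (62*((3 + 6)*3))*57 = (62*(9*3))*57 = (62*27)*57 = 1674*57 = 95418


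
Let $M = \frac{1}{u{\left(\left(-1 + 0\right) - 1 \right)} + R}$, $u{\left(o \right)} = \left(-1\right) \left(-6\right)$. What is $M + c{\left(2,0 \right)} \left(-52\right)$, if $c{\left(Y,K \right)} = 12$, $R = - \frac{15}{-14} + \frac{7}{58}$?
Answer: $- \frac{910837}{1460} \approx -623.86$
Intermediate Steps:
$u{\left(o \right)} = 6$
$R = \frac{242}{203}$ ($R = \left(-15\right) \left(- \frac{1}{14}\right) + 7 \cdot \frac{1}{58} = \frac{15}{14} + \frac{7}{58} = \frac{242}{203} \approx 1.1921$)
$M = \frac{203}{1460}$ ($M = \frac{1}{6 + \frac{242}{203}} = \frac{1}{\frac{1460}{203}} = \frac{203}{1460} \approx 0.13904$)
$M + c{\left(2,0 \right)} \left(-52\right) = \frac{203}{1460} + 12 \left(-52\right) = \frac{203}{1460} - 624 = - \frac{910837}{1460}$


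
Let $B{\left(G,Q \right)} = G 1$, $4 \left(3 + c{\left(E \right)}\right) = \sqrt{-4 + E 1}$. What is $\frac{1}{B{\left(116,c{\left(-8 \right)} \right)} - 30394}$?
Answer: $- \frac{1}{30278} \approx -3.3027 \cdot 10^{-5}$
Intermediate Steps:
$c{\left(E \right)} = -3 + \frac{\sqrt{-4 + E}}{4}$ ($c{\left(E \right)} = -3 + \frac{\sqrt{-4 + E 1}}{4} = -3 + \frac{\sqrt{-4 + E}}{4}$)
$B{\left(G,Q \right)} = G$
$\frac{1}{B{\left(116,c{\left(-8 \right)} \right)} - 30394} = \frac{1}{116 - 30394} = \frac{1}{-30278} = - \frac{1}{30278}$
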